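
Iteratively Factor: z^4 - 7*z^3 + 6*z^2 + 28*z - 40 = (z - 2)*(z^3 - 5*z^2 - 4*z + 20) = (z - 2)^2*(z^2 - 3*z - 10) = (z - 2)^2*(z + 2)*(z - 5)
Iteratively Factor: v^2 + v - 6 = (v - 2)*(v + 3)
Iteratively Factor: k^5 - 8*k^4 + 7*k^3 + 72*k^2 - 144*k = (k - 4)*(k^4 - 4*k^3 - 9*k^2 + 36*k) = (k - 4)^2*(k^3 - 9*k) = (k - 4)^2*(k + 3)*(k^2 - 3*k) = (k - 4)^2*(k - 3)*(k + 3)*(k)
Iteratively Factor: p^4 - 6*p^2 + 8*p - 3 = (p - 1)*(p^3 + p^2 - 5*p + 3) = (p - 1)^2*(p^2 + 2*p - 3) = (p - 1)^2*(p + 3)*(p - 1)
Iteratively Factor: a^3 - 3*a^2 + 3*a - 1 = (a - 1)*(a^2 - 2*a + 1) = (a - 1)^2*(a - 1)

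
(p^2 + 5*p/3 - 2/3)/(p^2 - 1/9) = 3*(p + 2)/(3*p + 1)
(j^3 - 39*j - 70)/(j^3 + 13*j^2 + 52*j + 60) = (j - 7)/(j + 6)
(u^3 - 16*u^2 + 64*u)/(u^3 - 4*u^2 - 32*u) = (u - 8)/(u + 4)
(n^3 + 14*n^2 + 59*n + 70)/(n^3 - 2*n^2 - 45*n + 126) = (n^2 + 7*n + 10)/(n^2 - 9*n + 18)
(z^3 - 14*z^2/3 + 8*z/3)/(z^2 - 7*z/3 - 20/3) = z*(3*z - 2)/(3*z + 5)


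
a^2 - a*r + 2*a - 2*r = (a + 2)*(a - r)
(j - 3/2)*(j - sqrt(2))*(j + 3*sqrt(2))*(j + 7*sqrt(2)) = j^4 - 3*j^3/2 + 9*sqrt(2)*j^3 - 27*sqrt(2)*j^2/2 + 22*j^2 - 42*sqrt(2)*j - 33*j + 63*sqrt(2)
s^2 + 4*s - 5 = (s - 1)*(s + 5)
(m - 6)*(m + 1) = m^2 - 5*m - 6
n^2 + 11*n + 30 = (n + 5)*(n + 6)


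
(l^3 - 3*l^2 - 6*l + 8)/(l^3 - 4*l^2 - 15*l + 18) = (l^2 - 2*l - 8)/(l^2 - 3*l - 18)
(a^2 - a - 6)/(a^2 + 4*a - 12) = (a^2 - a - 6)/(a^2 + 4*a - 12)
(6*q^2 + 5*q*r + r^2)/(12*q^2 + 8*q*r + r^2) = (3*q + r)/(6*q + r)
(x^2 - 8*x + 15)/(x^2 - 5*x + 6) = (x - 5)/(x - 2)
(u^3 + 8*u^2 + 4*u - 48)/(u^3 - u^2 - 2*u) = (u^2 + 10*u + 24)/(u*(u + 1))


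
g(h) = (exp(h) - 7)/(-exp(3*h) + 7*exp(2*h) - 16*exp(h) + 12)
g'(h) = (exp(h) - 7)*(3*exp(3*h) - 14*exp(2*h) + 16*exp(h))/(-exp(3*h) + 7*exp(2*h) - 16*exp(h) + 12)^2 + exp(h)/(-exp(3*h) + 7*exp(2*h) - 16*exp(h) + 12)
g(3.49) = -0.00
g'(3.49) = 0.00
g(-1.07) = -0.91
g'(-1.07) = -0.45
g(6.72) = -0.00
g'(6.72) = 0.00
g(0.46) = -22.11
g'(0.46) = -186.69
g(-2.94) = -0.62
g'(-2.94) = -0.04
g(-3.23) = -0.61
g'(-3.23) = -0.03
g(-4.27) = -0.59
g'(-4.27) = -0.01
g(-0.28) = -1.80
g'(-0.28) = -2.57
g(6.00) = 0.00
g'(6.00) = 0.00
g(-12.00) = -0.58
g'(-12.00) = 0.00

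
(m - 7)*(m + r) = m^2 + m*r - 7*m - 7*r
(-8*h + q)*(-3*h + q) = 24*h^2 - 11*h*q + q^2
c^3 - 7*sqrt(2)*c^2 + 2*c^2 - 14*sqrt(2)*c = c*(c + 2)*(c - 7*sqrt(2))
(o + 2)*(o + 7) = o^2 + 9*o + 14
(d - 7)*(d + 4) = d^2 - 3*d - 28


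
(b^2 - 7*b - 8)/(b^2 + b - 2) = (b^2 - 7*b - 8)/(b^2 + b - 2)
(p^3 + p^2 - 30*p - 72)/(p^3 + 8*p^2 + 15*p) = (p^2 - 2*p - 24)/(p*(p + 5))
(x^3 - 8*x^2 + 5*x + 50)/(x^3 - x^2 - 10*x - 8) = (x^2 - 10*x + 25)/(x^2 - 3*x - 4)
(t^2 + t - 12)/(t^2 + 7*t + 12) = (t - 3)/(t + 3)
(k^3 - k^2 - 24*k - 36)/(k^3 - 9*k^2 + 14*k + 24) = (k^2 + 5*k + 6)/(k^2 - 3*k - 4)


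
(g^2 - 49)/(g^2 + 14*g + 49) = (g - 7)/(g + 7)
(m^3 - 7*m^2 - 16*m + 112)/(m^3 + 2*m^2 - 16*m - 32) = (m - 7)/(m + 2)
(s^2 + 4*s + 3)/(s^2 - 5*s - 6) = (s + 3)/(s - 6)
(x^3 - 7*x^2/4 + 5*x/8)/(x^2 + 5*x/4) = (8*x^2 - 14*x + 5)/(2*(4*x + 5))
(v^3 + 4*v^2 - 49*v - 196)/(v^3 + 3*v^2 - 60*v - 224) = (v - 7)/(v - 8)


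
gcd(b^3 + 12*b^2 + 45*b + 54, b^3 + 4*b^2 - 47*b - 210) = b + 6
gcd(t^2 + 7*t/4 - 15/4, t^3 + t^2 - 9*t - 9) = t + 3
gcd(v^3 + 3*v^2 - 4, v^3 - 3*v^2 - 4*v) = 1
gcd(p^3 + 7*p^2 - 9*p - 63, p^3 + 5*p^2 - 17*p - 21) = p^2 + 4*p - 21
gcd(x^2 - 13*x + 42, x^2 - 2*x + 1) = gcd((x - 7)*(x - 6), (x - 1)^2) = 1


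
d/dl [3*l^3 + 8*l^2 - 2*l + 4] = 9*l^2 + 16*l - 2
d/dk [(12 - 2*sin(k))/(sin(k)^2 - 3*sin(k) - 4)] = 2*(sin(k)^2 - 12*sin(k) + 22)*cos(k)/((sin(k) - 4)^2*(sin(k) + 1)^2)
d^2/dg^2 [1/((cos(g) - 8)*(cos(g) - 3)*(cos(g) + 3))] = (-262*(1 - cos(g)^2)^2 + 12*sin(g)^6 + 3*cos(g)^6 + 88*cos(g)^5 + 304*cos(g)^3 - 2543*cos(g)^2 - 648*cos(g) + 1564)/((cos(g) - 8)^3*(cos(g) - 3)^3*(cos(g) + 3)^3)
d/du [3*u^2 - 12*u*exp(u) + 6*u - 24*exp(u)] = -12*u*exp(u) + 6*u - 36*exp(u) + 6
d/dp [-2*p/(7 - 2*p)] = -14/(2*p - 7)^2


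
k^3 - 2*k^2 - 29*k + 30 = (k - 6)*(k - 1)*(k + 5)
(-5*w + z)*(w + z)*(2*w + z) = -10*w^3 - 13*w^2*z - 2*w*z^2 + z^3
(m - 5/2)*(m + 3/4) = m^2 - 7*m/4 - 15/8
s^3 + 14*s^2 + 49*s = s*(s + 7)^2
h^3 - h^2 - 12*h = h*(h - 4)*(h + 3)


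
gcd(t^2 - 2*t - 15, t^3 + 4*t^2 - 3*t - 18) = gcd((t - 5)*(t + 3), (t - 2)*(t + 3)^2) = t + 3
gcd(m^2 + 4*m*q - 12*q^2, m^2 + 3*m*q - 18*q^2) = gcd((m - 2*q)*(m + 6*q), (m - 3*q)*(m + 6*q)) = m + 6*q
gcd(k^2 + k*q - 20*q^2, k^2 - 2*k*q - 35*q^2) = k + 5*q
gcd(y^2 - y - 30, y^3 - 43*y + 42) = y - 6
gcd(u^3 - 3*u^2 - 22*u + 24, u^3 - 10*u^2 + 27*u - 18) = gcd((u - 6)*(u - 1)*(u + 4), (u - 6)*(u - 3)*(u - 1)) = u^2 - 7*u + 6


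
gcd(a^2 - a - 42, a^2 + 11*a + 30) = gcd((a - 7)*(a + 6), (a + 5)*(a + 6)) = a + 6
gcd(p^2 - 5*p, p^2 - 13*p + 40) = p - 5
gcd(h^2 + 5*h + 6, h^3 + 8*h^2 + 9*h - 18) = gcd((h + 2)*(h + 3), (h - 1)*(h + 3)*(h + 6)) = h + 3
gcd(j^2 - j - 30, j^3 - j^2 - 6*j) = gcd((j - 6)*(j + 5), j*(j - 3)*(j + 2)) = 1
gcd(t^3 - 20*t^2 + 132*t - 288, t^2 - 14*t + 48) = t^2 - 14*t + 48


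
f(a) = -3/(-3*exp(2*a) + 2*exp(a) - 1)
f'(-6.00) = 0.01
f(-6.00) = 3.01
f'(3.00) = -0.00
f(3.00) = 0.00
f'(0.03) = -2.86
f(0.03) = 1.41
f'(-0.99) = -0.57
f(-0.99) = 4.47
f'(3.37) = -0.00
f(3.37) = 0.00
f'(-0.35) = -4.04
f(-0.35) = 2.78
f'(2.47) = -0.02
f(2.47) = 0.01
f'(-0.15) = -3.63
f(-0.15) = 2.00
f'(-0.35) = -4.04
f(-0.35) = 2.78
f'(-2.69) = 0.42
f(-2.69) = 3.42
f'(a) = -3*(6*exp(2*a) - 2*exp(a))/(-3*exp(2*a) + 2*exp(a) - 1)^2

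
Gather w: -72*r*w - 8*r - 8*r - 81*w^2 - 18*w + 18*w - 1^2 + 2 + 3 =-72*r*w - 16*r - 81*w^2 + 4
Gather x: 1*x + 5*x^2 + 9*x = 5*x^2 + 10*x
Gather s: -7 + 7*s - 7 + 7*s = 14*s - 14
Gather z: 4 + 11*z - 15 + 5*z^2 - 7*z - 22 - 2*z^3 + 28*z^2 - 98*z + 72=-2*z^3 + 33*z^2 - 94*z + 39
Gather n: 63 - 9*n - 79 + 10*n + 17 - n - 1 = 0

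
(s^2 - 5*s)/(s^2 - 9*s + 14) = s*(s - 5)/(s^2 - 9*s + 14)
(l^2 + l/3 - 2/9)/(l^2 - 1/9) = (3*l + 2)/(3*l + 1)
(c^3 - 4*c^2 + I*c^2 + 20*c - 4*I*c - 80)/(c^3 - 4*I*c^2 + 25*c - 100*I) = (c - 4)/(c - 5*I)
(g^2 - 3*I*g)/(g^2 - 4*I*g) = (g - 3*I)/(g - 4*I)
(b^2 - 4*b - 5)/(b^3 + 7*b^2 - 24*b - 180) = (b + 1)/(b^2 + 12*b + 36)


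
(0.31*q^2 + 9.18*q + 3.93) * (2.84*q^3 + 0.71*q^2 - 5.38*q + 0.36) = 0.8804*q^5 + 26.2913*q^4 + 16.0112*q^3 - 46.4865*q^2 - 17.8386*q + 1.4148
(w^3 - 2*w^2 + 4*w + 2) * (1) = w^3 - 2*w^2 + 4*w + 2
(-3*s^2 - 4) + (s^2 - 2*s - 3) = -2*s^2 - 2*s - 7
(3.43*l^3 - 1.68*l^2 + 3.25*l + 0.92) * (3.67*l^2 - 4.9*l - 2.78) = 12.5881*l^5 - 22.9726*l^4 + 10.6241*l^3 - 7.8782*l^2 - 13.543*l - 2.5576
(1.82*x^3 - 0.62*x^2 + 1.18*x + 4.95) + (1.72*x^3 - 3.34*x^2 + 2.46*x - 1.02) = 3.54*x^3 - 3.96*x^2 + 3.64*x + 3.93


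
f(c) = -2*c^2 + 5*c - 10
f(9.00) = -127.00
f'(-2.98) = 16.92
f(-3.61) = -54.11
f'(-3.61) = 19.44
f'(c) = 5 - 4*c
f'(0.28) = 3.88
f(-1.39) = -20.81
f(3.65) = -18.40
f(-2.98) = -42.66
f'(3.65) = -9.60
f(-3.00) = -43.00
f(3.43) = -16.38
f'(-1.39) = 10.56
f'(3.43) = -8.72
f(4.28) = -25.24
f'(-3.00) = 17.00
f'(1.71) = -1.84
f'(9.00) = -31.00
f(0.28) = -8.76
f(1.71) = -7.30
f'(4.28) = -12.12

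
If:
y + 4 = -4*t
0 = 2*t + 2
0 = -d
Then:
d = 0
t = -1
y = 0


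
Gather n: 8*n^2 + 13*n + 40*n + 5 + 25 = 8*n^2 + 53*n + 30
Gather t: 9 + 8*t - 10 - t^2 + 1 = -t^2 + 8*t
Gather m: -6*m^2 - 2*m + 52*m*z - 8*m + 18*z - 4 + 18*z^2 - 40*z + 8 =-6*m^2 + m*(52*z - 10) + 18*z^2 - 22*z + 4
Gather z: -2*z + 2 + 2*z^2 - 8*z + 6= 2*z^2 - 10*z + 8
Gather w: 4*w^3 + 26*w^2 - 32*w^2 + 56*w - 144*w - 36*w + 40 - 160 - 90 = 4*w^3 - 6*w^2 - 124*w - 210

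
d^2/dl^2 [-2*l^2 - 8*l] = -4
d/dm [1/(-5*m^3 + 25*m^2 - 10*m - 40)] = (3*m^2 - 10*m + 2)/(5*(m^3 - 5*m^2 + 2*m + 8)^2)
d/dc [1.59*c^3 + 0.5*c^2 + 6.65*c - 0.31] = 4.77*c^2 + 1.0*c + 6.65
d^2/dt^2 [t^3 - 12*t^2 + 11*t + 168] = 6*t - 24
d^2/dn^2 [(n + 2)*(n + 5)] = 2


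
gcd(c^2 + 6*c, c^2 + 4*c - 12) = c + 6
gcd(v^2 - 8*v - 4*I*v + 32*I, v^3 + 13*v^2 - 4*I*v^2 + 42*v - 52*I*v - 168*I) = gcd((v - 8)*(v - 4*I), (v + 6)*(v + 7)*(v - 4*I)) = v - 4*I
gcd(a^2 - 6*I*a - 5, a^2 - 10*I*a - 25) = a - 5*I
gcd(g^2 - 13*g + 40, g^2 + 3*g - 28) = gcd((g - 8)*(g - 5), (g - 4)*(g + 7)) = 1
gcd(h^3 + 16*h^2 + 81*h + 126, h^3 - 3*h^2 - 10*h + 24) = h + 3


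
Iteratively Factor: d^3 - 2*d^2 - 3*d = (d)*(d^2 - 2*d - 3) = d*(d - 3)*(d + 1)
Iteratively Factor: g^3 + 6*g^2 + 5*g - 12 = (g + 4)*(g^2 + 2*g - 3) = (g + 3)*(g + 4)*(g - 1)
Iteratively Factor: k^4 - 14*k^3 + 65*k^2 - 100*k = (k - 4)*(k^3 - 10*k^2 + 25*k) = (k - 5)*(k - 4)*(k^2 - 5*k) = (k - 5)^2*(k - 4)*(k)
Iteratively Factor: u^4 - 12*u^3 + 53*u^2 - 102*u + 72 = (u - 4)*(u^3 - 8*u^2 + 21*u - 18) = (u - 4)*(u - 2)*(u^2 - 6*u + 9) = (u - 4)*(u - 3)*(u - 2)*(u - 3)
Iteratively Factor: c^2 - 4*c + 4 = (c - 2)*(c - 2)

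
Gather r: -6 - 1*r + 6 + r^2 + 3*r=r^2 + 2*r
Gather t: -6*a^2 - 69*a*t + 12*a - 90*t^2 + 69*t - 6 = -6*a^2 + 12*a - 90*t^2 + t*(69 - 69*a) - 6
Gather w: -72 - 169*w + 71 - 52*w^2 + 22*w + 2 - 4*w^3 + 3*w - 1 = -4*w^3 - 52*w^2 - 144*w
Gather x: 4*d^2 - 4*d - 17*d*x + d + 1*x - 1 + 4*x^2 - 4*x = 4*d^2 - 3*d + 4*x^2 + x*(-17*d - 3) - 1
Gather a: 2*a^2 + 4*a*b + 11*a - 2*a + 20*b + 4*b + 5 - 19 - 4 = 2*a^2 + a*(4*b + 9) + 24*b - 18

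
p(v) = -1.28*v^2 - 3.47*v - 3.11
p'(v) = -2.56*v - 3.47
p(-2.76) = -3.28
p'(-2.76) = 3.60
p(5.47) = -60.39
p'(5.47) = -17.47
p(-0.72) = -1.28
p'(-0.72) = -1.63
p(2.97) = -24.71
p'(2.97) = -11.07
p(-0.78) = -1.18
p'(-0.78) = -1.47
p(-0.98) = -0.94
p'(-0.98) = -0.96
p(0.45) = -4.93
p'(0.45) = -4.62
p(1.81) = -13.58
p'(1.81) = -8.10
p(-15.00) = -239.06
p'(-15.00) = 34.93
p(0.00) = -3.11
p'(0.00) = -3.47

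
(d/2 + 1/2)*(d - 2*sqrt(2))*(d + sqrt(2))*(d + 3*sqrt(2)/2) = d^4/2 + sqrt(2)*d^3/4 + d^3/2 - 7*d^2/2 + sqrt(2)*d^2/4 - 3*sqrt(2)*d - 7*d/2 - 3*sqrt(2)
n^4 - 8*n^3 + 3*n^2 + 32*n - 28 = (n - 7)*(n - 2)*(n - 1)*(n + 2)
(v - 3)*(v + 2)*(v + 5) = v^3 + 4*v^2 - 11*v - 30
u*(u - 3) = u^2 - 3*u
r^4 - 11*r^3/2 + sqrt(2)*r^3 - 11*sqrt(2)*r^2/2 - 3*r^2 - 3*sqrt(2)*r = r*(r - 6)*(r + 1/2)*(r + sqrt(2))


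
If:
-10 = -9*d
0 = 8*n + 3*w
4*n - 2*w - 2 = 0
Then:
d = 10/9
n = 3/14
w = -4/7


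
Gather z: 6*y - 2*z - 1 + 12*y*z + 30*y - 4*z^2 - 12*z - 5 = 36*y - 4*z^2 + z*(12*y - 14) - 6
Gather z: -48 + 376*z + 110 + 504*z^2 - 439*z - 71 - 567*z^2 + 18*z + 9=-63*z^2 - 45*z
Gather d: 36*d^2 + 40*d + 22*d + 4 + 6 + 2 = 36*d^2 + 62*d + 12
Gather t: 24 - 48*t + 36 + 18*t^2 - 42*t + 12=18*t^2 - 90*t + 72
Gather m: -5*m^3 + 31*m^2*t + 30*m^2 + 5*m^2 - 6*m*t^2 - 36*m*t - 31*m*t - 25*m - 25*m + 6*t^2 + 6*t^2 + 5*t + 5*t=-5*m^3 + m^2*(31*t + 35) + m*(-6*t^2 - 67*t - 50) + 12*t^2 + 10*t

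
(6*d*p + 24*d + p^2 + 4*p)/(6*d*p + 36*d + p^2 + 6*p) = (p + 4)/(p + 6)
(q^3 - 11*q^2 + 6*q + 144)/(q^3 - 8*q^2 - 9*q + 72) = (q - 6)/(q - 3)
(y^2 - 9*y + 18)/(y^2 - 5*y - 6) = (y - 3)/(y + 1)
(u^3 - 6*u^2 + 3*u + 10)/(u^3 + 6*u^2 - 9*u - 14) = (u - 5)/(u + 7)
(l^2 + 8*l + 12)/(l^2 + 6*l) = (l + 2)/l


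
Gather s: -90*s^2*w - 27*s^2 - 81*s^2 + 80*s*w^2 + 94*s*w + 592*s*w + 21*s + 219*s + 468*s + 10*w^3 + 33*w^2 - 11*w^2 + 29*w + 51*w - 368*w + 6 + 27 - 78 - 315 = s^2*(-90*w - 108) + s*(80*w^2 + 686*w + 708) + 10*w^3 + 22*w^2 - 288*w - 360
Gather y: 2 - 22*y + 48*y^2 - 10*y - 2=48*y^2 - 32*y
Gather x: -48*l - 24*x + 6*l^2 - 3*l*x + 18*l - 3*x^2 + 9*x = 6*l^2 - 30*l - 3*x^2 + x*(-3*l - 15)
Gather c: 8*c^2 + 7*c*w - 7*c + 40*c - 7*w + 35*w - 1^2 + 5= 8*c^2 + c*(7*w + 33) + 28*w + 4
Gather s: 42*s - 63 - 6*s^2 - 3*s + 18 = -6*s^2 + 39*s - 45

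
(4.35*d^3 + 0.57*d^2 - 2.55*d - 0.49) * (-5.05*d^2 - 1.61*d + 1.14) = -21.9675*d^5 - 9.882*d^4 + 16.9188*d^3 + 7.2298*d^2 - 2.1181*d - 0.5586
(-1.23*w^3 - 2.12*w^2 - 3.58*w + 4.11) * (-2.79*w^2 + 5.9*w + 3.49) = 3.4317*w^5 - 1.3422*w^4 - 6.8125*w^3 - 39.9877*w^2 + 11.7548*w + 14.3439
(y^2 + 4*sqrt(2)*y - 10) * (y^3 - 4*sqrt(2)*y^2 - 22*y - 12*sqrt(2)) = y^5 - 64*y^3 - 60*sqrt(2)*y^2 + 124*y + 120*sqrt(2)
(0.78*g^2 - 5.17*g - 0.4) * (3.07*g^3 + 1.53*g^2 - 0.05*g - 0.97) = 2.3946*g^5 - 14.6785*g^4 - 9.1771*g^3 - 1.1101*g^2 + 5.0349*g + 0.388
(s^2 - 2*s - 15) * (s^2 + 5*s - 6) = s^4 + 3*s^3 - 31*s^2 - 63*s + 90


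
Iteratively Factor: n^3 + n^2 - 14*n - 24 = (n + 2)*(n^2 - n - 12) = (n + 2)*(n + 3)*(n - 4)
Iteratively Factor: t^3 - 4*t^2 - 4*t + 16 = (t - 2)*(t^2 - 2*t - 8) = (t - 2)*(t + 2)*(t - 4)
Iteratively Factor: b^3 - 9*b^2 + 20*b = (b - 5)*(b^2 - 4*b) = (b - 5)*(b - 4)*(b)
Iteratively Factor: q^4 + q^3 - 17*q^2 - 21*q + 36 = (q + 3)*(q^3 - 2*q^2 - 11*q + 12) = (q - 1)*(q + 3)*(q^2 - q - 12) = (q - 4)*(q - 1)*(q + 3)*(q + 3)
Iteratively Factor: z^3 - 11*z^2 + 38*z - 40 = (z - 4)*(z^2 - 7*z + 10) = (z - 5)*(z - 4)*(z - 2)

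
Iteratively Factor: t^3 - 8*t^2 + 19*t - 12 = (t - 1)*(t^2 - 7*t + 12) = (t - 4)*(t - 1)*(t - 3)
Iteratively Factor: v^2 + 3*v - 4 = (v + 4)*(v - 1)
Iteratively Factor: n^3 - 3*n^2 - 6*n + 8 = (n - 1)*(n^2 - 2*n - 8) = (n - 4)*(n - 1)*(n + 2)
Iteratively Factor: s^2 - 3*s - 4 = (s + 1)*(s - 4)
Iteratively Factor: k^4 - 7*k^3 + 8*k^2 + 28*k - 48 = (k + 2)*(k^3 - 9*k^2 + 26*k - 24) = (k - 2)*(k + 2)*(k^2 - 7*k + 12) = (k - 3)*(k - 2)*(k + 2)*(k - 4)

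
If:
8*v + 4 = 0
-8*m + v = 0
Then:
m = -1/16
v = -1/2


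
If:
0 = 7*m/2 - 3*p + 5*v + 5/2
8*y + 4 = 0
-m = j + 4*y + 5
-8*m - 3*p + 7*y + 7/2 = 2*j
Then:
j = 10*v/19 - 64/19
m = 7/19 - 10*v/19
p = 20*v/19 + 24/19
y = -1/2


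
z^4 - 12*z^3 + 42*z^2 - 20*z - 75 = (z - 5)^2*(z - 3)*(z + 1)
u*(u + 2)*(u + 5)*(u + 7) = u^4 + 14*u^3 + 59*u^2 + 70*u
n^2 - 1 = (n - 1)*(n + 1)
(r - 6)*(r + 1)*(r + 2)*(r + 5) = r^4 + 2*r^3 - 31*r^2 - 92*r - 60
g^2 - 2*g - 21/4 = (g - 7/2)*(g + 3/2)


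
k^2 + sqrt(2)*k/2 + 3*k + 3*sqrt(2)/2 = (k + 3)*(k + sqrt(2)/2)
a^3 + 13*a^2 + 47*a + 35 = (a + 1)*(a + 5)*(a + 7)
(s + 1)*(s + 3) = s^2 + 4*s + 3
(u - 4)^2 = u^2 - 8*u + 16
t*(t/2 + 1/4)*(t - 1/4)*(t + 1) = t^4/2 + 5*t^3/8 + t^2/16 - t/16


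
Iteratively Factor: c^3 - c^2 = (c)*(c^2 - c) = c*(c - 1)*(c)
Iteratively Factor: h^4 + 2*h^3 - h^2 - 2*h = (h + 2)*(h^3 - h) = (h + 1)*(h + 2)*(h^2 - h) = h*(h + 1)*(h + 2)*(h - 1)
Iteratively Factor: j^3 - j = (j + 1)*(j^2 - j) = j*(j + 1)*(j - 1)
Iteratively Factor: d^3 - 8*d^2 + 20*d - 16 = (d - 2)*(d^2 - 6*d + 8) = (d - 2)^2*(d - 4)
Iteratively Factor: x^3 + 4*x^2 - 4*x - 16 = (x + 4)*(x^2 - 4) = (x + 2)*(x + 4)*(x - 2)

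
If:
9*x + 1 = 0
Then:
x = -1/9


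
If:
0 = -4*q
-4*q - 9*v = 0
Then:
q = 0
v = 0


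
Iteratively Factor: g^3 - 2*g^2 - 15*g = (g - 5)*(g^2 + 3*g) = g*(g - 5)*(g + 3)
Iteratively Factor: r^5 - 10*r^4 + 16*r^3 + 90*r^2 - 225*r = (r - 5)*(r^4 - 5*r^3 - 9*r^2 + 45*r) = (r - 5)*(r - 3)*(r^3 - 2*r^2 - 15*r) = (r - 5)^2*(r - 3)*(r^2 + 3*r) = r*(r - 5)^2*(r - 3)*(r + 3)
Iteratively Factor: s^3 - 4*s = (s)*(s^2 - 4) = s*(s + 2)*(s - 2)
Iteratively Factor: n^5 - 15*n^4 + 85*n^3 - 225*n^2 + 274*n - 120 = (n - 3)*(n^4 - 12*n^3 + 49*n^2 - 78*n + 40) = (n - 4)*(n - 3)*(n^3 - 8*n^2 + 17*n - 10) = (n - 4)*(n - 3)*(n - 2)*(n^2 - 6*n + 5) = (n - 5)*(n - 4)*(n - 3)*(n - 2)*(n - 1)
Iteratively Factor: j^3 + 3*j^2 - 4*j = (j)*(j^2 + 3*j - 4) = j*(j - 1)*(j + 4)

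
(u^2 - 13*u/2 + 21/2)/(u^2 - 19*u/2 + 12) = (2*u^2 - 13*u + 21)/(2*u^2 - 19*u + 24)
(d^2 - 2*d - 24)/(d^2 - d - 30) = (d + 4)/(d + 5)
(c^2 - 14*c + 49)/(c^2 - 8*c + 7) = (c - 7)/(c - 1)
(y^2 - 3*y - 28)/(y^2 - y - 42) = (y + 4)/(y + 6)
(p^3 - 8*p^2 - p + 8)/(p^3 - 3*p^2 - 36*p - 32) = (p - 1)/(p + 4)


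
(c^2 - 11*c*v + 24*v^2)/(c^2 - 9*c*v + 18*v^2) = (-c + 8*v)/(-c + 6*v)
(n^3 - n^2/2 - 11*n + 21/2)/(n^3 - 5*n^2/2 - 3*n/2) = (2*n^2 + 5*n - 7)/(n*(2*n + 1))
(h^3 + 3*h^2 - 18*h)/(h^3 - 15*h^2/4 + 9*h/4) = 4*(h + 6)/(4*h - 3)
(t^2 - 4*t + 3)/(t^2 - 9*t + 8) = (t - 3)/(t - 8)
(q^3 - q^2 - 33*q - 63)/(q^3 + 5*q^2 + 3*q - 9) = (q - 7)/(q - 1)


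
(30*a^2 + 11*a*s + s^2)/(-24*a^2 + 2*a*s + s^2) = (5*a + s)/(-4*a + s)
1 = 1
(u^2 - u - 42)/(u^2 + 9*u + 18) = (u - 7)/(u + 3)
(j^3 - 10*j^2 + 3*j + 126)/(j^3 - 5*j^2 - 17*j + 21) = (j - 6)/(j - 1)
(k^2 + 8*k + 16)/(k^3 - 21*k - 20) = (k + 4)/(k^2 - 4*k - 5)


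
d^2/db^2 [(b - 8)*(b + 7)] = 2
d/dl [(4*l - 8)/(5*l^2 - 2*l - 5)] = 4*(-5*l^2 + 20*l - 9)/(25*l^4 - 20*l^3 - 46*l^2 + 20*l + 25)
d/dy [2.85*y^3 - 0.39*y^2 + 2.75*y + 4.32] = 8.55*y^2 - 0.78*y + 2.75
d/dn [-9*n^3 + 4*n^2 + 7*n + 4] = -27*n^2 + 8*n + 7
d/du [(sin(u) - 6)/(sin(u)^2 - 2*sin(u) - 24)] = -cos(u)/(sin(u) + 4)^2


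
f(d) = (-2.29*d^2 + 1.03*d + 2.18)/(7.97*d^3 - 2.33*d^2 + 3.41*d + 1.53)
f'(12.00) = 0.00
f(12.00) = -0.02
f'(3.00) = 0.01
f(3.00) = -0.07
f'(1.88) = -0.03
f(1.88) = -0.08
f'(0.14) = -1.67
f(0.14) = 1.15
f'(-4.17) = 0.01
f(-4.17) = 0.07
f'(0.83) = -0.82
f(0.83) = 0.20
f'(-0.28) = -227.69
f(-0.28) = 7.87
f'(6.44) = 0.01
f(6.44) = -0.04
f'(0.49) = -1.48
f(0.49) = 0.60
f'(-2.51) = 0.03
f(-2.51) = 0.10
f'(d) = (1.03 - 4.58*d)/(7.97*d^3 - 2.33*d^2 + 3.41*d + 1.53) + (-23.91*d^2 + 4.66*d - 3.41)*(-2.29*d^2 + 1.03*d + 2.18)/(7.97*d^3 - 2.33*d^2 + 3.41*d + 1.53)^2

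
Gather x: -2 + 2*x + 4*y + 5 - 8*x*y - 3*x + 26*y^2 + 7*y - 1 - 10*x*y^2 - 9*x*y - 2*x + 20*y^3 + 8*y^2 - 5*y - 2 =x*(-10*y^2 - 17*y - 3) + 20*y^3 + 34*y^2 + 6*y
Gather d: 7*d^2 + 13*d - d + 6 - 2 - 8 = 7*d^2 + 12*d - 4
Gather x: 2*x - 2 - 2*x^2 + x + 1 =-2*x^2 + 3*x - 1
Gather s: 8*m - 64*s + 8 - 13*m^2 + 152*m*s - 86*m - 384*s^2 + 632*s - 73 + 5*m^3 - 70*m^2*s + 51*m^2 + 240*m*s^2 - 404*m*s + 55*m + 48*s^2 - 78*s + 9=5*m^3 + 38*m^2 - 23*m + s^2*(240*m - 336) + s*(-70*m^2 - 252*m + 490) - 56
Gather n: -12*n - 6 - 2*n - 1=-14*n - 7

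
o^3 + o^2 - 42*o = o*(o - 6)*(o + 7)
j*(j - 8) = j^2 - 8*j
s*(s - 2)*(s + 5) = s^3 + 3*s^2 - 10*s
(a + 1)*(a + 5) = a^2 + 6*a + 5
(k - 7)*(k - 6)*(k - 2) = k^3 - 15*k^2 + 68*k - 84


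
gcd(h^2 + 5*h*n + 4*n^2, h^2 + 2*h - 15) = 1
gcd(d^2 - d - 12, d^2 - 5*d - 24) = d + 3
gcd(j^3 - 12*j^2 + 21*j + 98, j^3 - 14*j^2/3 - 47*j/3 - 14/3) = j^2 - 5*j - 14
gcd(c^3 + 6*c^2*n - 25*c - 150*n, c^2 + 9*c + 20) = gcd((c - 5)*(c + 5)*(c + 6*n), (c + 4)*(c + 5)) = c + 5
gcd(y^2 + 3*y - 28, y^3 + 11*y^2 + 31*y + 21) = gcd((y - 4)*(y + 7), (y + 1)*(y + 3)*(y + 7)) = y + 7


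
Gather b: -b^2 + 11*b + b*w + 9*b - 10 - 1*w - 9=-b^2 + b*(w + 20) - w - 19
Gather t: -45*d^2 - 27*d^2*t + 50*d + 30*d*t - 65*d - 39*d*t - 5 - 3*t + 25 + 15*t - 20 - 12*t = -45*d^2 - 15*d + t*(-27*d^2 - 9*d)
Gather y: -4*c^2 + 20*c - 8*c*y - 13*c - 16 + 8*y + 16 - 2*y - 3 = -4*c^2 + 7*c + y*(6 - 8*c) - 3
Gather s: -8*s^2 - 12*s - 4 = -8*s^2 - 12*s - 4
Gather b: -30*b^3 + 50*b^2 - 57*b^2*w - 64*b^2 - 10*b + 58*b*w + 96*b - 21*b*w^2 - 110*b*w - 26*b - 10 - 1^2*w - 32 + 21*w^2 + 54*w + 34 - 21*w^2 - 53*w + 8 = -30*b^3 + b^2*(-57*w - 14) + b*(-21*w^2 - 52*w + 60)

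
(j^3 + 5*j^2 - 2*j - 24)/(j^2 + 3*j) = j + 2 - 8/j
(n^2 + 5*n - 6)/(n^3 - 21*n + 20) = (n + 6)/(n^2 + n - 20)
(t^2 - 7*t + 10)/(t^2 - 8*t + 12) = (t - 5)/(t - 6)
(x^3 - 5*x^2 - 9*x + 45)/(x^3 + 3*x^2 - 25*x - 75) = (x - 3)/(x + 5)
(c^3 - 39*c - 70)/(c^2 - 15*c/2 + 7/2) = 2*(c^2 + 7*c + 10)/(2*c - 1)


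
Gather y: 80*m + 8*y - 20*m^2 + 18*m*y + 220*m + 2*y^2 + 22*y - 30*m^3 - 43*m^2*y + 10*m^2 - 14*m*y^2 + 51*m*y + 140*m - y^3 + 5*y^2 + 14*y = -30*m^3 - 10*m^2 + 440*m - y^3 + y^2*(7 - 14*m) + y*(-43*m^2 + 69*m + 44)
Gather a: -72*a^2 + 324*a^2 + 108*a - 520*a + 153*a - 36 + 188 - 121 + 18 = 252*a^2 - 259*a + 49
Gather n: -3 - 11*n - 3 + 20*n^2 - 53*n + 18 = 20*n^2 - 64*n + 12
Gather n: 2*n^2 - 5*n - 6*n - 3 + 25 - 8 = 2*n^2 - 11*n + 14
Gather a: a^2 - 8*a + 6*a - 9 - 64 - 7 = a^2 - 2*a - 80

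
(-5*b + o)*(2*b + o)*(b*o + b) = -10*b^3*o - 10*b^3 - 3*b^2*o^2 - 3*b^2*o + b*o^3 + b*o^2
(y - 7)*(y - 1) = y^2 - 8*y + 7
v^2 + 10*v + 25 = (v + 5)^2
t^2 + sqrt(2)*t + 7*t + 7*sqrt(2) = (t + 7)*(t + sqrt(2))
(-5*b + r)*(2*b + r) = -10*b^2 - 3*b*r + r^2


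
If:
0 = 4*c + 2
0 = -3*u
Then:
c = -1/2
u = 0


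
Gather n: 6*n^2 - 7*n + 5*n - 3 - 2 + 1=6*n^2 - 2*n - 4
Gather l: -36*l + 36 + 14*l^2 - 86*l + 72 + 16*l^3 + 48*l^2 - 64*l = 16*l^3 + 62*l^2 - 186*l + 108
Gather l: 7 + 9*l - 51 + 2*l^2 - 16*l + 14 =2*l^2 - 7*l - 30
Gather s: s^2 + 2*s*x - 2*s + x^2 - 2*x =s^2 + s*(2*x - 2) + x^2 - 2*x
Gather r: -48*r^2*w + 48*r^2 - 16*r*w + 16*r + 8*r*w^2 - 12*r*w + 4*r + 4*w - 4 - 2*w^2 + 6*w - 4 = r^2*(48 - 48*w) + r*(8*w^2 - 28*w + 20) - 2*w^2 + 10*w - 8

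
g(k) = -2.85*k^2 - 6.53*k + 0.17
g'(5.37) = -37.14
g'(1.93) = -17.53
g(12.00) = -488.59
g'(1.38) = -14.40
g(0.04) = -0.10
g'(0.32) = -8.35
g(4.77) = -95.82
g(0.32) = -2.21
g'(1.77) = -16.62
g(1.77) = -20.32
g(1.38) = -14.27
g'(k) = -5.7*k - 6.53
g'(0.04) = -6.76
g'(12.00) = -74.93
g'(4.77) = -33.72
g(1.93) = -23.05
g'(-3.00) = 10.57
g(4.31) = -80.92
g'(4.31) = -31.10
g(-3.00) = -5.89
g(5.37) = -117.08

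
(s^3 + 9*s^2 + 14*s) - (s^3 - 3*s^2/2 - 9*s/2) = 21*s^2/2 + 37*s/2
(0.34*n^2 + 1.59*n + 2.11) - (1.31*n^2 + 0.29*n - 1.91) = -0.97*n^2 + 1.3*n + 4.02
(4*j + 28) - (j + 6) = 3*j + 22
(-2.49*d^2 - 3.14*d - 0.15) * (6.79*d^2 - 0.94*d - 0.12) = -16.9071*d^4 - 18.98*d^3 + 2.2319*d^2 + 0.5178*d + 0.018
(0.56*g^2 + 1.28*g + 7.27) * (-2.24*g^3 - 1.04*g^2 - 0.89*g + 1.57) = -1.2544*g^5 - 3.4496*g^4 - 18.1144*g^3 - 7.8208*g^2 - 4.4607*g + 11.4139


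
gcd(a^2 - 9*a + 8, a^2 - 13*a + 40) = a - 8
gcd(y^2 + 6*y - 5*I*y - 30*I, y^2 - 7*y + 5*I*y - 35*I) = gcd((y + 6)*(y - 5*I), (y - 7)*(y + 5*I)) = 1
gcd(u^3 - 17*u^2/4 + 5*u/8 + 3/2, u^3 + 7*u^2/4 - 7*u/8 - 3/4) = u^2 - u/4 - 3/8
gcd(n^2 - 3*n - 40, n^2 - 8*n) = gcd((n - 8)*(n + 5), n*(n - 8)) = n - 8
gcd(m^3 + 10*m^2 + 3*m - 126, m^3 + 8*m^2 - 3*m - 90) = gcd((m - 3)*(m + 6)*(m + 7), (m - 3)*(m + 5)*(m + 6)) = m^2 + 3*m - 18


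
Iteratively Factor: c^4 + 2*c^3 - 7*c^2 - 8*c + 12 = (c - 1)*(c^3 + 3*c^2 - 4*c - 12) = (c - 1)*(c + 2)*(c^2 + c - 6) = (c - 1)*(c + 2)*(c + 3)*(c - 2)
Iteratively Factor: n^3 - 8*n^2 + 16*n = (n)*(n^2 - 8*n + 16) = n*(n - 4)*(n - 4)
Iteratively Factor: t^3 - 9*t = (t - 3)*(t^2 + 3*t) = (t - 3)*(t + 3)*(t)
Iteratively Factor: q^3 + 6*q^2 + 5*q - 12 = (q + 4)*(q^2 + 2*q - 3) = (q + 3)*(q + 4)*(q - 1)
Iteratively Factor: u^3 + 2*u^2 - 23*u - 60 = (u + 3)*(u^2 - u - 20) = (u + 3)*(u + 4)*(u - 5)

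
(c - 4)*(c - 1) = c^2 - 5*c + 4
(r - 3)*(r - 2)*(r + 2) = r^3 - 3*r^2 - 4*r + 12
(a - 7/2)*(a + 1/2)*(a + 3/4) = a^3 - 9*a^2/4 - 4*a - 21/16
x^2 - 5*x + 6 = (x - 3)*(x - 2)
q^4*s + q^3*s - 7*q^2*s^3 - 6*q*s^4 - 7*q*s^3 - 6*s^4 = (q - 3*s)*(q + s)*(q + 2*s)*(q*s + s)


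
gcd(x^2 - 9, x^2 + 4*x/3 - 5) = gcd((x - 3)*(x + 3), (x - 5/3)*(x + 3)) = x + 3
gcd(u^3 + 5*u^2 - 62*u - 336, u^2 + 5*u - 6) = u + 6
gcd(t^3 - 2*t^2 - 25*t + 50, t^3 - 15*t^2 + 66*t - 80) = t^2 - 7*t + 10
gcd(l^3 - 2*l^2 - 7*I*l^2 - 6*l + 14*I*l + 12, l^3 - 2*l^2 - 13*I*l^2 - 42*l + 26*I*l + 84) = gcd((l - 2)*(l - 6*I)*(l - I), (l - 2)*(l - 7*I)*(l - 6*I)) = l^2 + l*(-2 - 6*I) + 12*I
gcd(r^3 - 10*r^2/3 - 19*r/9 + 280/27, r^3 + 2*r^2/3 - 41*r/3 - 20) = r + 5/3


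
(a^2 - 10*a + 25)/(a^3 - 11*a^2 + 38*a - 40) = (a - 5)/(a^2 - 6*a + 8)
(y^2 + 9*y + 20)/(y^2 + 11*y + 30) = (y + 4)/(y + 6)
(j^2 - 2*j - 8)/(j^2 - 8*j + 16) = (j + 2)/(j - 4)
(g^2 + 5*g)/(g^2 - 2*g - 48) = g*(g + 5)/(g^2 - 2*g - 48)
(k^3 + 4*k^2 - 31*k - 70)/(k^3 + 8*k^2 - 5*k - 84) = (k^2 - 3*k - 10)/(k^2 + k - 12)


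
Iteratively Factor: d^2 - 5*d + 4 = (d - 1)*(d - 4)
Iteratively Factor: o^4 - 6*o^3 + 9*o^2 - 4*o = (o - 4)*(o^3 - 2*o^2 + o) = o*(o - 4)*(o^2 - 2*o + 1) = o*(o - 4)*(o - 1)*(o - 1)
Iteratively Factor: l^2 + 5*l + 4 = (l + 4)*(l + 1)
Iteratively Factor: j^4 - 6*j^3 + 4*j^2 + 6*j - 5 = (j - 1)*(j^3 - 5*j^2 - j + 5) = (j - 5)*(j - 1)*(j^2 - 1) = (j - 5)*(j - 1)*(j + 1)*(j - 1)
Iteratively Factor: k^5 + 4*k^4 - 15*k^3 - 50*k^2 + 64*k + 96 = (k + 1)*(k^4 + 3*k^3 - 18*k^2 - 32*k + 96) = (k + 1)*(k + 4)*(k^3 - k^2 - 14*k + 24) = (k + 1)*(k + 4)^2*(k^2 - 5*k + 6) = (k - 3)*(k + 1)*(k + 4)^2*(k - 2)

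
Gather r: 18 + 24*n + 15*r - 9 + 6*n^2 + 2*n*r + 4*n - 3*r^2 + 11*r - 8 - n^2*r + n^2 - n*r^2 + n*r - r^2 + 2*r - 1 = 7*n^2 + 28*n + r^2*(-n - 4) + r*(-n^2 + 3*n + 28)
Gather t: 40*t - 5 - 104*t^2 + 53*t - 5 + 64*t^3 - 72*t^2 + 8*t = 64*t^3 - 176*t^2 + 101*t - 10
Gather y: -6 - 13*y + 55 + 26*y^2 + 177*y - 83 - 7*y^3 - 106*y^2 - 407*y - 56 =-7*y^3 - 80*y^2 - 243*y - 90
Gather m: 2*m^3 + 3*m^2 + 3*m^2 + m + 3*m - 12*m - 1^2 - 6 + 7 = 2*m^3 + 6*m^2 - 8*m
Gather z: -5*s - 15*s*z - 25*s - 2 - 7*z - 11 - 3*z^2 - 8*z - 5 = -30*s - 3*z^2 + z*(-15*s - 15) - 18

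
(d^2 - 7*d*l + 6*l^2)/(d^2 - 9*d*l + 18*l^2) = (d - l)/(d - 3*l)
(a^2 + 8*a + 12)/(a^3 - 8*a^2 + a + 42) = (a + 6)/(a^2 - 10*a + 21)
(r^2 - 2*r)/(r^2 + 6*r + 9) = r*(r - 2)/(r^2 + 6*r + 9)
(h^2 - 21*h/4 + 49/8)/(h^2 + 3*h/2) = (8*h^2 - 42*h + 49)/(4*h*(2*h + 3))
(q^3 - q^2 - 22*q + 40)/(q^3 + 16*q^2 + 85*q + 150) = (q^2 - 6*q + 8)/(q^2 + 11*q + 30)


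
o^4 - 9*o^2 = o^2*(o - 3)*(o + 3)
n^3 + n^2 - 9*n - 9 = (n - 3)*(n + 1)*(n + 3)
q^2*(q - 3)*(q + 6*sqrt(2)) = q^4 - 3*q^3 + 6*sqrt(2)*q^3 - 18*sqrt(2)*q^2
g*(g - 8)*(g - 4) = g^3 - 12*g^2 + 32*g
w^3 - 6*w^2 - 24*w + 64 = (w - 8)*(w - 2)*(w + 4)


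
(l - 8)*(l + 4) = l^2 - 4*l - 32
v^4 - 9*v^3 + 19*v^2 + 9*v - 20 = (v - 5)*(v - 4)*(v - 1)*(v + 1)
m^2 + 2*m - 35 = (m - 5)*(m + 7)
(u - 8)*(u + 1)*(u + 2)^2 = u^4 - 3*u^3 - 32*u^2 - 60*u - 32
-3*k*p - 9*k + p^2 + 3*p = (-3*k + p)*(p + 3)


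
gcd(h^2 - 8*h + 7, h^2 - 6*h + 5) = h - 1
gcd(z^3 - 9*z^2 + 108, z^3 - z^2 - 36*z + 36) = z - 6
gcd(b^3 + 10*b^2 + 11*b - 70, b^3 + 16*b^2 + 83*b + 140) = b^2 + 12*b + 35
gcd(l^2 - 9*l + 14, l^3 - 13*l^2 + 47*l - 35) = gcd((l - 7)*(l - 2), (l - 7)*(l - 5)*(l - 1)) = l - 7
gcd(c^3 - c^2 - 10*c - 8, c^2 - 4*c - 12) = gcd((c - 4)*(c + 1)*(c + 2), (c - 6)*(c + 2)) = c + 2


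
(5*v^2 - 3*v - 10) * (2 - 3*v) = -15*v^3 + 19*v^2 + 24*v - 20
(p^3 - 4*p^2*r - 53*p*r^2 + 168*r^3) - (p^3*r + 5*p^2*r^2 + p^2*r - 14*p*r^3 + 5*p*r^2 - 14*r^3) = -p^3*r + p^3 - 5*p^2*r^2 - 5*p^2*r + 14*p*r^3 - 58*p*r^2 + 182*r^3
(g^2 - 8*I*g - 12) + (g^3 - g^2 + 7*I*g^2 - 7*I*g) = g^3 + 7*I*g^2 - 15*I*g - 12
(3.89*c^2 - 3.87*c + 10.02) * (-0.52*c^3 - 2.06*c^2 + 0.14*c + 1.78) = -2.0228*c^5 - 6.001*c^4 + 3.3064*c^3 - 14.2588*c^2 - 5.4858*c + 17.8356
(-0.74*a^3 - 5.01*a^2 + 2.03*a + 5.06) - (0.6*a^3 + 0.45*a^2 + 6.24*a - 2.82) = -1.34*a^3 - 5.46*a^2 - 4.21*a + 7.88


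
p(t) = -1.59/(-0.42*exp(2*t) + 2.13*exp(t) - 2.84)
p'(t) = -1.59*(0.84*exp(2*t) - 2.13*exp(t))/(-0.42*exp(2*t) + 2.13*exp(t) - 2.84)^2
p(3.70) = 0.00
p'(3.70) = -0.01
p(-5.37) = 0.56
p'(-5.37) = 0.00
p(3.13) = 0.01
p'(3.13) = -0.02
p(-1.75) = 0.64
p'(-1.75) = 0.09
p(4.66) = 0.00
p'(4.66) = -0.00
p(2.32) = 0.06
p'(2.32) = -0.17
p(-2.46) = 0.60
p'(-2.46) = 0.04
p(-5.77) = 0.56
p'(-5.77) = 0.00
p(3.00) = 0.01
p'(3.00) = -0.03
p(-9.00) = 0.56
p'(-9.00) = 0.00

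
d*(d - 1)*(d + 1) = d^3 - d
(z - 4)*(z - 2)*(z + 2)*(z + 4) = z^4 - 20*z^2 + 64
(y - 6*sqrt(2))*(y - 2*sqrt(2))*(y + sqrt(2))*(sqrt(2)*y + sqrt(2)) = sqrt(2)*y^4 - 14*y^3 + sqrt(2)*y^3 - 14*y^2 + 8*sqrt(2)*y^2 + 8*sqrt(2)*y + 48*y + 48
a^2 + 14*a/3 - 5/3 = (a - 1/3)*(a + 5)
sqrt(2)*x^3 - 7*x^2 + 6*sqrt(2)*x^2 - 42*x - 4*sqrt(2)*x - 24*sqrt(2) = (x + 6)*(x - 4*sqrt(2))*(sqrt(2)*x + 1)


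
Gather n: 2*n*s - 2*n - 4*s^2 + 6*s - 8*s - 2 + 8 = n*(2*s - 2) - 4*s^2 - 2*s + 6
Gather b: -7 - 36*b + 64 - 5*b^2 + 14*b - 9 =-5*b^2 - 22*b + 48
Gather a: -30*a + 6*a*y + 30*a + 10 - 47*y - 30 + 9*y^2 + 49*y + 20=6*a*y + 9*y^2 + 2*y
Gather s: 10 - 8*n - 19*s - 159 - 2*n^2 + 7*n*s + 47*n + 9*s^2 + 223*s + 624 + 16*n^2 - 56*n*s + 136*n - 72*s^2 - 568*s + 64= 14*n^2 + 175*n - 63*s^2 + s*(-49*n - 364) + 539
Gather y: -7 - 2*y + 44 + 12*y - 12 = 10*y + 25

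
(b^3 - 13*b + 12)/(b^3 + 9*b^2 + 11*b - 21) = (b^2 + b - 12)/(b^2 + 10*b + 21)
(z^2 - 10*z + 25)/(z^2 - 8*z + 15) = (z - 5)/(z - 3)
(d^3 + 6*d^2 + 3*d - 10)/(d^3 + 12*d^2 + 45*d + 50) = (d - 1)/(d + 5)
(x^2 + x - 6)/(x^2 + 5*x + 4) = (x^2 + x - 6)/(x^2 + 5*x + 4)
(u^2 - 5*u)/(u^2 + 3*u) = (u - 5)/(u + 3)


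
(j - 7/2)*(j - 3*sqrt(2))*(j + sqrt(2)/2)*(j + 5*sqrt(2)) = j^4 - 7*j^3/2 + 5*sqrt(2)*j^3/2 - 28*j^2 - 35*sqrt(2)*j^2/4 - 15*sqrt(2)*j + 98*j + 105*sqrt(2)/2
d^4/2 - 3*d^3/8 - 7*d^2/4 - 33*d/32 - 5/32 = (d/2 + 1/2)*(d - 5/2)*(d + 1/4)*(d + 1/2)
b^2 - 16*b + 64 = (b - 8)^2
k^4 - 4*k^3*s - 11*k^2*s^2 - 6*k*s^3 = k*(k - 6*s)*(k + s)^2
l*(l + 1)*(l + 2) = l^3 + 3*l^2 + 2*l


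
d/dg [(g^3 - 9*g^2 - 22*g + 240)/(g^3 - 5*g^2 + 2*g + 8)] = 4*(g^4 + 12*g^3 - 206*g^2 + 564*g - 164)/(g^6 - 10*g^5 + 29*g^4 - 4*g^3 - 76*g^2 + 32*g + 64)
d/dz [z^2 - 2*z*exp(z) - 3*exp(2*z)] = -2*z*exp(z) + 2*z - 6*exp(2*z) - 2*exp(z)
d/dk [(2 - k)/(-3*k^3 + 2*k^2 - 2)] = (3*k^3 - 2*k^2 - k*(k - 2)*(9*k - 4) + 2)/(3*k^3 - 2*k^2 + 2)^2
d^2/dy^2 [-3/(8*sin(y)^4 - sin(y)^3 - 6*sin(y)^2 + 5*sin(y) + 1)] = 3*(1024*sin(y)^8 - 184*sin(y)^7 - 1847*sin(y)^6 + 266*sin(y)^5 + 858*sin(y)^4 - 337*sin(y)^3 - 41*sin(y)^2 + 169*sin(y) - 62)/(8*sin(y)^4 - sin(y)^3 - 6*sin(y)^2 + 5*sin(y) + 1)^3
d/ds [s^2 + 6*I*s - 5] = 2*s + 6*I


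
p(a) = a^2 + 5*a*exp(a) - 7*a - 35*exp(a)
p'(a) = 5*a*exp(a) + 2*a - 30*exp(a) - 7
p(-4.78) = 55.81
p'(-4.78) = -17.01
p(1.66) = -149.29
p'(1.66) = -117.81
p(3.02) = -419.80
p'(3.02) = -306.28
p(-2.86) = 25.38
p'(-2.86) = -15.26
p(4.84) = -1376.32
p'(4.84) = -730.84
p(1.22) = -104.94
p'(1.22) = -85.51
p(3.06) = -432.21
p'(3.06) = -314.40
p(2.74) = -341.55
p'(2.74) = -253.96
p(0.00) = -35.00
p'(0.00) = -37.00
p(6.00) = -2023.14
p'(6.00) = 5.00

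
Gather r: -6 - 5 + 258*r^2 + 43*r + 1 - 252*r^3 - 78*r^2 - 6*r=-252*r^3 + 180*r^2 + 37*r - 10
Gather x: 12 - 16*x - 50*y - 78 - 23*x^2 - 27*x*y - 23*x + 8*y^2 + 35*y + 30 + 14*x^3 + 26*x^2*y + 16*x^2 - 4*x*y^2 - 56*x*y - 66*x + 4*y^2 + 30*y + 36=14*x^3 + x^2*(26*y - 7) + x*(-4*y^2 - 83*y - 105) + 12*y^2 + 15*y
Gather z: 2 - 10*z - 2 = -10*z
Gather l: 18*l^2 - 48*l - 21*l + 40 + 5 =18*l^2 - 69*l + 45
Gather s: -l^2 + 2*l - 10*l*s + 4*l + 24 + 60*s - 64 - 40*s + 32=-l^2 + 6*l + s*(20 - 10*l) - 8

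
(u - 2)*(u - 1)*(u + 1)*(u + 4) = u^4 + 2*u^3 - 9*u^2 - 2*u + 8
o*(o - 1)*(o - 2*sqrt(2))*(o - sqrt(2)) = o^4 - 3*sqrt(2)*o^3 - o^3 + 4*o^2 + 3*sqrt(2)*o^2 - 4*o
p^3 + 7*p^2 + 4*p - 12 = (p - 1)*(p + 2)*(p + 6)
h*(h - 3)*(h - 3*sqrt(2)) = h^3 - 3*sqrt(2)*h^2 - 3*h^2 + 9*sqrt(2)*h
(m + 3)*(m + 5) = m^2 + 8*m + 15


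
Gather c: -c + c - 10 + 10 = 0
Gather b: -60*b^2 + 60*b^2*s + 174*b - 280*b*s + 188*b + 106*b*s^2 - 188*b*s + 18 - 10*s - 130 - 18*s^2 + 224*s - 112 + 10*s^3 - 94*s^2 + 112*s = b^2*(60*s - 60) + b*(106*s^2 - 468*s + 362) + 10*s^3 - 112*s^2 + 326*s - 224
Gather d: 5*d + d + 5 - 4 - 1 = 6*d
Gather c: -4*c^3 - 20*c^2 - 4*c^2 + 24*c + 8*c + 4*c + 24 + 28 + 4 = -4*c^3 - 24*c^2 + 36*c + 56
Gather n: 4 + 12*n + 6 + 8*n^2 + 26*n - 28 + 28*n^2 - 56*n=36*n^2 - 18*n - 18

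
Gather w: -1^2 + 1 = 0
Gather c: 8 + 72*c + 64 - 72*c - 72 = 0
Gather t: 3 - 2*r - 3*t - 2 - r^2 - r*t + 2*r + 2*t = -r^2 + t*(-r - 1) + 1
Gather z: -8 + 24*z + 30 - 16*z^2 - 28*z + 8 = -16*z^2 - 4*z + 30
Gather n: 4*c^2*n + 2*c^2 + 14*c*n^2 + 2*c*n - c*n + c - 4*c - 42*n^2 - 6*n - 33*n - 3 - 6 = 2*c^2 - 3*c + n^2*(14*c - 42) + n*(4*c^2 + c - 39) - 9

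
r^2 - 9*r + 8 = (r - 8)*(r - 1)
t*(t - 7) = t^2 - 7*t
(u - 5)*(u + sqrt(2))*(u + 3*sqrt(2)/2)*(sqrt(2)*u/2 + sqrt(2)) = sqrt(2)*u^4/2 - 3*sqrt(2)*u^3/2 + 5*u^3/2 - 15*u^2/2 - 7*sqrt(2)*u^2/2 - 25*u - 9*sqrt(2)*u/2 - 15*sqrt(2)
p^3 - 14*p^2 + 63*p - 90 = (p - 6)*(p - 5)*(p - 3)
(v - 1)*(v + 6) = v^2 + 5*v - 6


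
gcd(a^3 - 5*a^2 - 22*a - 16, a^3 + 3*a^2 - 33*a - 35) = a + 1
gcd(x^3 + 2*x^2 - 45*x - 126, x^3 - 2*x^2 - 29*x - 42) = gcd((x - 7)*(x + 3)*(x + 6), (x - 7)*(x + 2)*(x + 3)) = x^2 - 4*x - 21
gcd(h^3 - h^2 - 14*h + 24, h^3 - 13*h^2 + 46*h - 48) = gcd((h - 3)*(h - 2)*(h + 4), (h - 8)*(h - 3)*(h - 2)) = h^2 - 5*h + 6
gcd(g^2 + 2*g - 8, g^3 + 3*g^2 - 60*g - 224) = g + 4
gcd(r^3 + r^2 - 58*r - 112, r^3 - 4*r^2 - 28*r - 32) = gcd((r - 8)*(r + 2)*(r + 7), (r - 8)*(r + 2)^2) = r^2 - 6*r - 16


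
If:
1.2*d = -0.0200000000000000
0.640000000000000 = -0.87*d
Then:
No Solution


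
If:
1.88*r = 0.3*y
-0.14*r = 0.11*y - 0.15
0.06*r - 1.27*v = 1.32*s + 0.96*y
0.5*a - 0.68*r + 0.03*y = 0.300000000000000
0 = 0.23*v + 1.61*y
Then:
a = 0.78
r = 0.18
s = 6.82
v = -7.93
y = 1.13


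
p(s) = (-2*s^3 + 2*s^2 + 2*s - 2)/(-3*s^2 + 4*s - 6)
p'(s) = (6*s - 4)*(-2*s^3 + 2*s^2 + 2*s - 2)/(-3*s^2 + 4*s - 6)^2 + (-6*s^2 + 4*s + 2)/(-3*s^2 + 4*s - 6) = 2*(3*s^4 - 8*s^3 + 25*s^2 - 18*s - 2)/(9*s^4 - 24*s^3 + 52*s^2 - 48*s + 36)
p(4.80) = 3.00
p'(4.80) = 0.76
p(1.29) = 0.07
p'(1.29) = 0.44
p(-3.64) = -1.88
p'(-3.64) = 0.72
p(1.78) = 0.40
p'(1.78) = 0.86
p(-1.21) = -0.13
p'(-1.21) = 0.66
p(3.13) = 1.64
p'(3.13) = 0.88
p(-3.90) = -2.07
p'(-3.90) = 0.72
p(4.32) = 2.62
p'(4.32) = 0.79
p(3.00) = 1.52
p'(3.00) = 0.89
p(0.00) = 0.33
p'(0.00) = -0.11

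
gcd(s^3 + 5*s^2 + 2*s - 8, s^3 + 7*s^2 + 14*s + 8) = s^2 + 6*s + 8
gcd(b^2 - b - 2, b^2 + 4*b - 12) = b - 2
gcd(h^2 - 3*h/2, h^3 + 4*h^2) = h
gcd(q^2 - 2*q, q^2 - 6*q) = q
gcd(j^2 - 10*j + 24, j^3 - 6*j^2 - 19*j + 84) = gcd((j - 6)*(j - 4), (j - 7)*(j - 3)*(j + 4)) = 1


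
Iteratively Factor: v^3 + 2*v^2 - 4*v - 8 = (v - 2)*(v^2 + 4*v + 4) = (v - 2)*(v + 2)*(v + 2)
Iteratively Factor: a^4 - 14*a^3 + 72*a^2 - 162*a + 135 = (a - 3)*(a^3 - 11*a^2 + 39*a - 45) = (a - 3)^2*(a^2 - 8*a + 15) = (a - 5)*(a - 3)^2*(a - 3)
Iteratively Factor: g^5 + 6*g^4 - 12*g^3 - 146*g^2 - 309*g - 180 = (g + 4)*(g^4 + 2*g^3 - 20*g^2 - 66*g - 45) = (g + 3)*(g + 4)*(g^3 - g^2 - 17*g - 15) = (g + 1)*(g + 3)*(g + 4)*(g^2 - 2*g - 15) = (g - 5)*(g + 1)*(g + 3)*(g + 4)*(g + 3)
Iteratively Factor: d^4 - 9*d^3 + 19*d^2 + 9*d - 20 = (d + 1)*(d^3 - 10*d^2 + 29*d - 20) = (d - 1)*(d + 1)*(d^2 - 9*d + 20) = (d - 5)*(d - 1)*(d + 1)*(d - 4)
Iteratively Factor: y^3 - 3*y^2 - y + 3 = (y - 1)*(y^2 - 2*y - 3) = (y - 1)*(y + 1)*(y - 3)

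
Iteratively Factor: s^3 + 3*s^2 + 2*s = (s + 2)*(s^2 + s) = s*(s + 2)*(s + 1)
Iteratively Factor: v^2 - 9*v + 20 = (v - 4)*(v - 5)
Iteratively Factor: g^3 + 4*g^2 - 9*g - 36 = (g + 4)*(g^2 - 9) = (g - 3)*(g + 4)*(g + 3)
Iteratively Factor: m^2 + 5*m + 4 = (m + 1)*(m + 4)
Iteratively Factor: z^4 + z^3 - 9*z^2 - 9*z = (z - 3)*(z^3 + 4*z^2 + 3*z) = z*(z - 3)*(z^2 + 4*z + 3) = z*(z - 3)*(z + 3)*(z + 1)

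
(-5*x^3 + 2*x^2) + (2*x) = -5*x^3 + 2*x^2 + 2*x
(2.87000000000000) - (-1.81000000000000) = 4.68000000000000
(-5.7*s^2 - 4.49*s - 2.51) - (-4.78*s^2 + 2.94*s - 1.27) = -0.92*s^2 - 7.43*s - 1.24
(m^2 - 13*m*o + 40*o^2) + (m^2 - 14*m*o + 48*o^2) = 2*m^2 - 27*m*o + 88*o^2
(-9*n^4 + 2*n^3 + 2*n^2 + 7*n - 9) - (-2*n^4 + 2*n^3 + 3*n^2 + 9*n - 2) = -7*n^4 - n^2 - 2*n - 7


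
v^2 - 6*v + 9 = (v - 3)^2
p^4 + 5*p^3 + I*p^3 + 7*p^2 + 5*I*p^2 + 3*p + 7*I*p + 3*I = (p + 1)^2*(p + 3)*(p + I)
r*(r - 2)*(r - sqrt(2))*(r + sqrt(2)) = r^4 - 2*r^3 - 2*r^2 + 4*r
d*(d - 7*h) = d^2 - 7*d*h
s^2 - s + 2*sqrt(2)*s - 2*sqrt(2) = (s - 1)*(s + 2*sqrt(2))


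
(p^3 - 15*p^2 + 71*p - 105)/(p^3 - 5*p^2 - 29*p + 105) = (p - 5)/(p + 5)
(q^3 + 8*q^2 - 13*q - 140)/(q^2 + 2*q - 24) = (q^2 + 12*q + 35)/(q + 6)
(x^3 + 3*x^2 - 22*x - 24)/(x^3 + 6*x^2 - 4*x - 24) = (x^2 - 3*x - 4)/(x^2 - 4)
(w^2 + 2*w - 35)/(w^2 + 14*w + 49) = (w - 5)/(w + 7)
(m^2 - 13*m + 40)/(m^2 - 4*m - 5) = (m - 8)/(m + 1)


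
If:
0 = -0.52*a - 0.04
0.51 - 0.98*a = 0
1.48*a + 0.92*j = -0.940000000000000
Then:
No Solution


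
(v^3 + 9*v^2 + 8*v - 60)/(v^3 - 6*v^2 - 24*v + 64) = (v^2 + 11*v + 30)/(v^2 - 4*v - 32)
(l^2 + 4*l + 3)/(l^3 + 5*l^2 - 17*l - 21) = (l + 3)/(l^2 + 4*l - 21)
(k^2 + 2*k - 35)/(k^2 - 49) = (k - 5)/(k - 7)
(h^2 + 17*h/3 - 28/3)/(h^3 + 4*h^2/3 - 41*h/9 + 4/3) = 3*(h + 7)/(3*h^2 + 8*h - 3)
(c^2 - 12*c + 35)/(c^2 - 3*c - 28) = (c - 5)/(c + 4)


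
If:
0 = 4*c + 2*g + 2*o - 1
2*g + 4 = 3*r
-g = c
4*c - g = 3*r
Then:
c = 4/7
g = -4/7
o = -1/14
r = 20/21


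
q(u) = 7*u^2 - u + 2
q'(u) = 14*u - 1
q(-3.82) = 107.97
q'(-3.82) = -54.48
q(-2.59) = 51.55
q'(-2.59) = -37.26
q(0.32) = 2.40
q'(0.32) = 3.48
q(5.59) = 215.15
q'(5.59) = 77.26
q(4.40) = 133.12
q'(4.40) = 60.60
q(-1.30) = 15.13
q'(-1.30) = -19.20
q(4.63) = 147.43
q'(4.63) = 63.82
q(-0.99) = 9.85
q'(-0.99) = -14.86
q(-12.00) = 1022.00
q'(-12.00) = -169.00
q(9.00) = 560.00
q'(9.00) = 125.00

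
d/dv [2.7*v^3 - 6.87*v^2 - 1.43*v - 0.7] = 8.1*v^2 - 13.74*v - 1.43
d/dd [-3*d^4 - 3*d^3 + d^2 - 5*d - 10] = -12*d^3 - 9*d^2 + 2*d - 5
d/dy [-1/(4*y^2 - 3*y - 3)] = (8*y - 3)/(-4*y^2 + 3*y + 3)^2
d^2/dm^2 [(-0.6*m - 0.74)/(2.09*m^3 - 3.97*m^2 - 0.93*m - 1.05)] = (-15.72516*m^5 - 8.918448*m^4 + 76.994512*m^3 - 77.148768*m^2 - 11.129904*m + 6.061128)/(9.129329*m^9 - 52.024071*m^8 + 86.633844*m^7 - 30.031354*m^6 + 13.723002*m^5 - 47.702484*m^4 - 17.151912*m^3 - 15.85521*m^2 - 3.075975*m - 1.157625)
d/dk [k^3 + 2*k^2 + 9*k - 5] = 3*k^2 + 4*k + 9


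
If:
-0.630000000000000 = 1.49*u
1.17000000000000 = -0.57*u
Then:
No Solution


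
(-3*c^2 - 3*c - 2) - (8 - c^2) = -2*c^2 - 3*c - 10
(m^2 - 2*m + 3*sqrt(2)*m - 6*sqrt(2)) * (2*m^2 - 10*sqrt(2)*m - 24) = 2*m^4 - 4*sqrt(2)*m^3 - 4*m^3 - 84*m^2 + 8*sqrt(2)*m^2 - 72*sqrt(2)*m + 168*m + 144*sqrt(2)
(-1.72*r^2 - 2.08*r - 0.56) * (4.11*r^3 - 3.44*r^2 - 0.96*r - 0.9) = -7.0692*r^5 - 2.632*r^4 + 6.5048*r^3 + 5.4712*r^2 + 2.4096*r + 0.504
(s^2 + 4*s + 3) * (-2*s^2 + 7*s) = -2*s^4 - s^3 + 22*s^2 + 21*s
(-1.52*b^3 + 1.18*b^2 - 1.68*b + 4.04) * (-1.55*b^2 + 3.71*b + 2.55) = 2.356*b^5 - 7.4682*b^4 + 3.1058*b^3 - 9.4858*b^2 + 10.7044*b + 10.302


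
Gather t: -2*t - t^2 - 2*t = -t^2 - 4*t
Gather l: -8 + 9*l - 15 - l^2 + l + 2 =-l^2 + 10*l - 21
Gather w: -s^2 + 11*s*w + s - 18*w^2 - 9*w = -s^2 + s - 18*w^2 + w*(11*s - 9)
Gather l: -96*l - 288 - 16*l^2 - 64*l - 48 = -16*l^2 - 160*l - 336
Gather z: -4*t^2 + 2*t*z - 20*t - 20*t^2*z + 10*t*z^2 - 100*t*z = -4*t^2 + 10*t*z^2 - 20*t + z*(-20*t^2 - 98*t)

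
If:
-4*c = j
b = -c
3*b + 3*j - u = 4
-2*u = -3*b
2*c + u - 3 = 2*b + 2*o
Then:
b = 8/27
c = -8/27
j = 32/27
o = -101/54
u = 4/9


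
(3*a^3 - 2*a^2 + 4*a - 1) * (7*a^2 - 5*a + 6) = 21*a^5 - 29*a^4 + 56*a^3 - 39*a^2 + 29*a - 6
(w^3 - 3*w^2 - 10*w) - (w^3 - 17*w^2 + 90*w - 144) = 14*w^2 - 100*w + 144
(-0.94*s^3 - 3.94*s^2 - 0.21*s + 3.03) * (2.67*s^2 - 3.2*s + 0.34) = -2.5098*s^5 - 7.5118*s^4 + 11.7277*s^3 + 7.4225*s^2 - 9.7674*s + 1.0302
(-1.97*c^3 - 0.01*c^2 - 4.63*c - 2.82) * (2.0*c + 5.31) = -3.94*c^4 - 10.4807*c^3 - 9.3131*c^2 - 30.2253*c - 14.9742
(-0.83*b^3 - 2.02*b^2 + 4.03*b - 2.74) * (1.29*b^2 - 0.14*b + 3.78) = -1.0707*b^5 - 2.4896*b^4 + 2.3441*b^3 - 11.7344*b^2 + 15.617*b - 10.3572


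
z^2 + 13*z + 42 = (z + 6)*(z + 7)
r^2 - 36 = (r - 6)*(r + 6)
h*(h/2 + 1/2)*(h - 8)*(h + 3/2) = h^4/2 - 11*h^3/4 - 37*h^2/4 - 6*h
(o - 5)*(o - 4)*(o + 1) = o^3 - 8*o^2 + 11*o + 20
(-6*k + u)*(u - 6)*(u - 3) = -6*k*u^2 + 54*k*u - 108*k + u^3 - 9*u^2 + 18*u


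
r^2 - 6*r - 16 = (r - 8)*(r + 2)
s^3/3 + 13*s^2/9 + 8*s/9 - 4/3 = (s/3 + 1)*(s - 2/3)*(s + 2)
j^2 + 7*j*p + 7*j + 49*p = (j + 7)*(j + 7*p)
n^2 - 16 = (n - 4)*(n + 4)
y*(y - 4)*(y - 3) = y^3 - 7*y^2 + 12*y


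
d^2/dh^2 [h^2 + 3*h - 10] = 2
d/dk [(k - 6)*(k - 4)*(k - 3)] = 3*k^2 - 26*k + 54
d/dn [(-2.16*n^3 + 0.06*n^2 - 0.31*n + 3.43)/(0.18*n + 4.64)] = (-0.7776*n^3 - 30.0564*n^2 + 0.5568*n - 2.0558)/(0.0324*n^2 + 1.6704*n + 21.5296)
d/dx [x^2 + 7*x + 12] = 2*x + 7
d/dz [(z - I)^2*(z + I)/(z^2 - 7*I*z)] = (z^4 - 14*I*z^3 - 8*z^2 + 2*I*z + 7)/(z^2*(z^2 - 14*I*z - 49))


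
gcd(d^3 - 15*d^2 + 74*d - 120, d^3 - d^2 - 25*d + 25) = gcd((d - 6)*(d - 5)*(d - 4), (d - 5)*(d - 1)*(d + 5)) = d - 5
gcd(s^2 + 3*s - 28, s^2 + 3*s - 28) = s^2 + 3*s - 28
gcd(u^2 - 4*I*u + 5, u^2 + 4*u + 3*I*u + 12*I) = 1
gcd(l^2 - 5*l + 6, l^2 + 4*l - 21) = l - 3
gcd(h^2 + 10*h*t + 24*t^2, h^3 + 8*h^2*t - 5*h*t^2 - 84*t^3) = h + 4*t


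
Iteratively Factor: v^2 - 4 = (v - 2)*(v + 2)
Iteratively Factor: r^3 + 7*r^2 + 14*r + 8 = (r + 2)*(r^2 + 5*r + 4) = (r + 2)*(r + 4)*(r + 1)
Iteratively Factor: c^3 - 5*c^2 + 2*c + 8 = (c - 4)*(c^2 - c - 2) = (c - 4)*(c + 1)*(c - 2)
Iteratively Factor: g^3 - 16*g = (g + 4)*(g^2 - 4*g) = g*(g + 4)*(g - 4)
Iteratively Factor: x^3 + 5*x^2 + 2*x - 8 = (x + 4)*(x^2 + x - 2) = (x - 1)*(x + 4)*(x + 2)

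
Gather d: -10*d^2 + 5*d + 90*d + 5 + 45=-10*d^2 + 95*d + 50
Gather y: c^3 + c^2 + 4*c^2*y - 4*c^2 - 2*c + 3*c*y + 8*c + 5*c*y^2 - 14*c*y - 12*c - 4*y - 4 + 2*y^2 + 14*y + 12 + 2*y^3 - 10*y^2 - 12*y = c^3 - 3*c^2 - 6*c + 2*y^3 + y^2*(5*c - 8) + y*(4*c^2 - 11*c - 2) + 8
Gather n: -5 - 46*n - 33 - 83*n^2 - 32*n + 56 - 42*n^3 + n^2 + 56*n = -42*n^3 - 82*n^2 - 22*n + 18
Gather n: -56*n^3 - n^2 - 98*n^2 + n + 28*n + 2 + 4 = -56*n^3 - 99*n^2 + 29*n + 6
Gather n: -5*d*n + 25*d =-5*d*n + 25*d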